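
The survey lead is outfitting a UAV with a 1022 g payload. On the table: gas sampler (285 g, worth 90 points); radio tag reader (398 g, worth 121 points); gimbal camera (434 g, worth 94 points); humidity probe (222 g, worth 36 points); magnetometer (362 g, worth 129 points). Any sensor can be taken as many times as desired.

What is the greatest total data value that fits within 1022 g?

348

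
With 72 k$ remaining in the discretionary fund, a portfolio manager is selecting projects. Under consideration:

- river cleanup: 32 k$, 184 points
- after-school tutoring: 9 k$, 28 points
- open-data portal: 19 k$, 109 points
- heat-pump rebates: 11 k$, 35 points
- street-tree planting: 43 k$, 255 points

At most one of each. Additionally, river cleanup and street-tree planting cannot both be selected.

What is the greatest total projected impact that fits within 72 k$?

Taking after-school tutoring + open-data portal + street-tree planting: 71 k$ used, 392 in projected impact.
Next best is open-data portal + street-tree planting at 364 (62 k$) — short by 28.

392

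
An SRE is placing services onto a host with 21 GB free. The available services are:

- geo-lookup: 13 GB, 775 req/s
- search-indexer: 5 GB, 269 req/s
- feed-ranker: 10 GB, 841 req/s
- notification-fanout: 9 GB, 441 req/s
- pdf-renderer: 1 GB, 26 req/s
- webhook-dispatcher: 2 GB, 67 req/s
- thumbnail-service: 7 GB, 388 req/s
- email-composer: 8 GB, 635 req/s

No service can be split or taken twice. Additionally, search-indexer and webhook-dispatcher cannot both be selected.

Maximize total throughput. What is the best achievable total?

1569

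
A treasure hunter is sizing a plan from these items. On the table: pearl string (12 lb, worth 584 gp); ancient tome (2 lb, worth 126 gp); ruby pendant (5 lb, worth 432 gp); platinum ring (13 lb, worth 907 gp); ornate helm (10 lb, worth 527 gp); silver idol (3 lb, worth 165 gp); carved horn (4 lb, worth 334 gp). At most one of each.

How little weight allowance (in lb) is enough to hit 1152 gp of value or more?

17

Need the lightest bundle worth ≥ 1152.
platinum ring + carved horn reaches 1241 using 17 lb.
No combination under 17 lb hits 1152.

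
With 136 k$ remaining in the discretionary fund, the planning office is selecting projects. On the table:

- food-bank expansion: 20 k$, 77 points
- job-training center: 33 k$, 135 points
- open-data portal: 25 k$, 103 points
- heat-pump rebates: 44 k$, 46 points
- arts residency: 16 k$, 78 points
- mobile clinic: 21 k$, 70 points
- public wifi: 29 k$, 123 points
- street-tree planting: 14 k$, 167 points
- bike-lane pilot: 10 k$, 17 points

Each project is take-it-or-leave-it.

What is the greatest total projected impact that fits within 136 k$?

Ranking by ratio (projected impact/k$): street-tree planting 11.93, arts residency 4.88, public wifi 4.24.
The ratio heuristic lands on job-training center + open-data portal + arts residency + public wifi + street-tree planting + bike-lane pilot (623) but leaves 9 k$ idle.
The 35 k$ tied up in open-data portal and bike-lane pilot is better spent on food-bank expansion + mobile clinic — total rises to 650 (133 k$).

650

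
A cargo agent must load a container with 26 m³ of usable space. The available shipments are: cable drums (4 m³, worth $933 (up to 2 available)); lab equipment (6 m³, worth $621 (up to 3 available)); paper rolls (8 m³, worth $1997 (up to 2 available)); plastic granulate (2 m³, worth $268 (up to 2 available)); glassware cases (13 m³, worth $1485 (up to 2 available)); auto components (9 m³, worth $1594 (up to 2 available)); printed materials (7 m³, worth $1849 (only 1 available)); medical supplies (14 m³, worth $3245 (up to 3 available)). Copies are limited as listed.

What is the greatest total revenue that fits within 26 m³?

6175

The ratio heuristic lands on 2×paper rolls + plastic granulate + printed materials (6111) but leaves 1 m³ idle.
Using the slack differently, cable drums + paper rolls + medical supplies comes to 6175 at 26 m³.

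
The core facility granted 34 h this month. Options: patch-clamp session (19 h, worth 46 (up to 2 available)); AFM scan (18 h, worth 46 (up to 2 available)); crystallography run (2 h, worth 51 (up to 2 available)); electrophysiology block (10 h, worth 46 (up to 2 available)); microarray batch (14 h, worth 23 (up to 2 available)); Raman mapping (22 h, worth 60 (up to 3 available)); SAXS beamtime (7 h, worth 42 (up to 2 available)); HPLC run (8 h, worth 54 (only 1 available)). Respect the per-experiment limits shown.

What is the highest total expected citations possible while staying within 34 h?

Greedy by ratio would take 2×crystallography run + 2×SAXS beamtime + HPLC run: 26 h used, total 240.
Dropping 2×SAXS beamtime frees 14 h; slotting in 2×electrophysiology block (20 h) lifts the total to 248 at 32 h.

248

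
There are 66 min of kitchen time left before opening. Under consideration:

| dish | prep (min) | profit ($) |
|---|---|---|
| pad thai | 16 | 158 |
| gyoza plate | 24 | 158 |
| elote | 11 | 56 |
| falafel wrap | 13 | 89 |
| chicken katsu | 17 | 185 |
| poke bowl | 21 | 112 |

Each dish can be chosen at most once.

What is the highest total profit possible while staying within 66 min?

Taking the top-ratio dishes first gives pad thai + elote + falafel wrap + chicken katsu for 488 (57 min).
Replace falafel wrap with poke bowl: the trade gains 23 net, giving 511 at 65 min.
That's the maximum — no swap from here does better than 511.

511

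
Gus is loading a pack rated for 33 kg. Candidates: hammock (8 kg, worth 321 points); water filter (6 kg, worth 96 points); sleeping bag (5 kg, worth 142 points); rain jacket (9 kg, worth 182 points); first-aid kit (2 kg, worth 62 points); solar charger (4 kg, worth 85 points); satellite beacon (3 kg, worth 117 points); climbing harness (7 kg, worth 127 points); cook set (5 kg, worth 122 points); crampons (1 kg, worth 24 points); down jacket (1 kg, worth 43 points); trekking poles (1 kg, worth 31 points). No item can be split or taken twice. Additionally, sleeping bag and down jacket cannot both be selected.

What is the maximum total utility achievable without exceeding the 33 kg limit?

Ranking by ratio (utility/kg): down jacket 43.00, hammock 40.12, satellite beacon 39.00, first-aid kit 31.00.
Taking hammock + sleeping bag + rain jacket + first-aid kit + satellite beacon + cook set + trekking poles: 33 kg used, 977 in utility.
Every other selection either busts 33 kg or breaks a pairing rule or fails to beat 977.

977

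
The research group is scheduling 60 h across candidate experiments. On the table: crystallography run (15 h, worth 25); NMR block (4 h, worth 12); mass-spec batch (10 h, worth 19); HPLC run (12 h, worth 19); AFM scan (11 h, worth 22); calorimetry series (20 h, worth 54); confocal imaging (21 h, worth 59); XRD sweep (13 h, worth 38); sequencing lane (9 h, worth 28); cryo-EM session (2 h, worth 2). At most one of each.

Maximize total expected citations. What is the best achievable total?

165

By expected citations per h: sequencing lane 3.11, NMR block 3.00, XRD sweep 2.92 lead.
A density-first pass picks NMR block + AFM scan + confocal imaging + XRD sweep + sequencing lane + cryo-EM session — 161 at 60 h.
Replace AFM scan and sequencing lane with calorimetry series: the trade gains 4 net, giving 165 at 60 h.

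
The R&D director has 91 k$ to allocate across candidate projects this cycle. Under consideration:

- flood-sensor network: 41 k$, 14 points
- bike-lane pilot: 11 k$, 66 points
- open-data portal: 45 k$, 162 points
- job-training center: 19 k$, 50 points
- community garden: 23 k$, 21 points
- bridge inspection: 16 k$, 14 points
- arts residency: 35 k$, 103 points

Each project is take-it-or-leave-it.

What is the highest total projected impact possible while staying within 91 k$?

Best packing: bike-lane pilot + open-data portal + arts residency — 91 k$, 331 total.
Runner-up bike-lane pilot + open-data portal + job-training center + bridge inspection tops out at 292.

331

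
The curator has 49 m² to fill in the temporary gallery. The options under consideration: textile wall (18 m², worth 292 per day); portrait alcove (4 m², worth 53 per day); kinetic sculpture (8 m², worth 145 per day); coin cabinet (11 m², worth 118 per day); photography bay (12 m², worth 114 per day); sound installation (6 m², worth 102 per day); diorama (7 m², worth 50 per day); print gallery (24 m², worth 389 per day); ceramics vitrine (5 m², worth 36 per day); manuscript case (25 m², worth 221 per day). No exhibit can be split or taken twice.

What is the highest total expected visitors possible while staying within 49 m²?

783

Taking the top-ratio exhibits first gives textile wall + portrait alcove + kinetic sculpture + coin cabinet + sound installation for 710 (47 m²).
The 23 m² tied up in portrait alcove and kinetic sculpture and coin cabinet is better spent on print gallery — total rises to 783 (48 m²).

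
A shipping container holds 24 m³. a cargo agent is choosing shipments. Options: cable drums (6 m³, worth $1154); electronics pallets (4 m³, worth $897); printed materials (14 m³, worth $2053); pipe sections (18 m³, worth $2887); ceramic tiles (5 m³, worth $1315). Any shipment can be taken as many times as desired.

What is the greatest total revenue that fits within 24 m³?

6157

Taking electronics pallets + 4×ceramic tiles: 24 m³ used, 6157 in revenue.
No other feasible combination exceeds 6157.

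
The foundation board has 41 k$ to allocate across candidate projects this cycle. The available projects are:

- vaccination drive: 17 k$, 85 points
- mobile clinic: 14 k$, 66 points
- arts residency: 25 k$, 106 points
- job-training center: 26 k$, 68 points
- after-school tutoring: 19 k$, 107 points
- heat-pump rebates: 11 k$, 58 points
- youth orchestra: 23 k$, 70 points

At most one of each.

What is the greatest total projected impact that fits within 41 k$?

192

Density check — after-school tutoring 5.63, heat-pump rebates 5.27, vaccination drive 5.00, mobile clinic 4.71 are the best per k$.
Filling by ratio: after-school tutoring + heat-pump rebates for 165, with 11 k$ left unused.
Replace heat-pump rebates with vaccination drive: the trade gains 27 net, giving 192 at 36 k$.
Next best is mobile clinic + after-school tutoring at 173 (33 k$) — short by 19.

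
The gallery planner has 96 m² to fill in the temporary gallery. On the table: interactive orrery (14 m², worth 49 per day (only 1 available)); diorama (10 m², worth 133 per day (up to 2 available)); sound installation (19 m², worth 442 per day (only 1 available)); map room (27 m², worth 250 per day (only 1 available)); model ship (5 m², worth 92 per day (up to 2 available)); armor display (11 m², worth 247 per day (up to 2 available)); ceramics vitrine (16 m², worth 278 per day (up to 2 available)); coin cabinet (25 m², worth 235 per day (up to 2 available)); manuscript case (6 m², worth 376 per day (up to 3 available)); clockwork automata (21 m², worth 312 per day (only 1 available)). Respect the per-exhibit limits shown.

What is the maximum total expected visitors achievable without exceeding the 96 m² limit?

2712

Ranking by ratio (expected visitors/m²): manuscript case 62.67, sound installation 23.26, armor display 22.45, model ship 18.40.
Greedy by ratio would take diorama + sound installation + 2×model ship + 2×armor display + ceramics vitrine + 3×manuscript case: 95 m² used, total 2659.
Dropping diorama and model ship frees 15 m²; slotting in ceramics vitrine (16 m²) lifts the total to 2712 at 96 m².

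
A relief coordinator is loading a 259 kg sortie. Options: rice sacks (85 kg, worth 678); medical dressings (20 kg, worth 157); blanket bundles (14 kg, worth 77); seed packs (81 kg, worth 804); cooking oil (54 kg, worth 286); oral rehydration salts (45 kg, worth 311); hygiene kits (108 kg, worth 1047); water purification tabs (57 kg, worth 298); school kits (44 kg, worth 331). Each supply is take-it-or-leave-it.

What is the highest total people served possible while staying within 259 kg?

2339

Medical dressings + seed packs + hygiene kits + school kits uses 253 of the 259 kg and totals 2339.
Every other selection either busts 259 kg or fails to beat 2339.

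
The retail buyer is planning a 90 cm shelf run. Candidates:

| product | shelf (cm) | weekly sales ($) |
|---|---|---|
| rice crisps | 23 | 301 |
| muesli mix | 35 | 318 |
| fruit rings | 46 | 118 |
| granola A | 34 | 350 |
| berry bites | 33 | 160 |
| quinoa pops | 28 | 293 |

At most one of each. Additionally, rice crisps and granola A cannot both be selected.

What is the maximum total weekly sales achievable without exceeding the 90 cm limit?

912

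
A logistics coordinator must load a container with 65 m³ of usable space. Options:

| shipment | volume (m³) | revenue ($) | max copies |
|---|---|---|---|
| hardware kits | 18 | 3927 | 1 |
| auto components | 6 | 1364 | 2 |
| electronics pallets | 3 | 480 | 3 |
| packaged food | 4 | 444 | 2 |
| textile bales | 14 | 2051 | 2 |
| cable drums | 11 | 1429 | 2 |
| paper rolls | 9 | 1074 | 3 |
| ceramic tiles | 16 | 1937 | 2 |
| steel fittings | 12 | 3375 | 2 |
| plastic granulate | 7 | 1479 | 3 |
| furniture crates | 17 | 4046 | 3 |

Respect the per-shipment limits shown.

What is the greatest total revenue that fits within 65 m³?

16321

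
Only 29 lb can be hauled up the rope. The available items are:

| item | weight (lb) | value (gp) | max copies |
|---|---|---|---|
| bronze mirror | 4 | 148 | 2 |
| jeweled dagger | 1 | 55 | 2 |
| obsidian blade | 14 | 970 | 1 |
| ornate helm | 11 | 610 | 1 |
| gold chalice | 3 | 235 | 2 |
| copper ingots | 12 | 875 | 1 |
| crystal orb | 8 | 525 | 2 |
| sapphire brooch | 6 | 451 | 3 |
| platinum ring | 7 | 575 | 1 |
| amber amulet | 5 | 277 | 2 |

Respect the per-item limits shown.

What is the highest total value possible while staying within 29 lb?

Filling by ratio: 2×jeweled dagger + 2×gold chalice + 2×sapphire brooch + platinum ring for 2057, with 2 lb left unused.
Replace jeweled dagger and gold chalice with sapphire brooch: the trade gains 161 net, giving 2218 at 29 lb.

2218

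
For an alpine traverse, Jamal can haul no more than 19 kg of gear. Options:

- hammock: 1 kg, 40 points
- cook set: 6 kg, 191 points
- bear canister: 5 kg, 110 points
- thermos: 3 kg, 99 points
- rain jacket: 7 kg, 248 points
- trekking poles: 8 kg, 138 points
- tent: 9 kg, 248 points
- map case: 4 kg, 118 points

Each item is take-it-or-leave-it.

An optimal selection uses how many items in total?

The maximum utility within 19 kg is 597.
For example hammock + cook set + rain jacket + map case achieves it, using 18 kg.
Every optimal selection uses 4 items.

4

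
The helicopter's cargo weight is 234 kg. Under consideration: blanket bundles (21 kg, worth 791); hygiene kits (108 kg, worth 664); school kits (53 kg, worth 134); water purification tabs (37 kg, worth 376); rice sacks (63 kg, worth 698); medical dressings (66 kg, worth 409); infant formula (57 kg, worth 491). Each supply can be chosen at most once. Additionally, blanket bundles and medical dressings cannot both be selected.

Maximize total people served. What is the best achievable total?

By people served per kg: blanket bundles 37.67, rice sacks 11.08, water purification tabs 10.16, infant formula 8.61 lead.
A density-first pass picks blanket bundles + school kits + water purification tabs + rice sacks + infant formula — 2490 at 231 kg.
Dropping school kits and infant formula frees 110 kg; slotting in hygiene kits (108 kg) lifts the total to 2529 at 229 kg.

2529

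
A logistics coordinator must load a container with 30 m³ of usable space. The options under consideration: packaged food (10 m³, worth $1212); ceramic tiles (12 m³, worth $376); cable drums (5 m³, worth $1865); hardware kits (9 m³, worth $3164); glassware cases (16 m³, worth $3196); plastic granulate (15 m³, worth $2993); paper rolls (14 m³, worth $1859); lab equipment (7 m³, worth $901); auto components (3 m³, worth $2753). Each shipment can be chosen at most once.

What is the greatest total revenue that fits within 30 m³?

Density check — auto components 917.67, cable drums 373.00, hardware kits 351.56 are the best per m³.
Filling by ratio: cable drums + hardware kits + lab equipment + auto components for 8683, with 6 m³ left unused.
Replace cable drums and lab equipment with glassware cases: the trade gains 430 net, giving 9113 at 28 m³.
Nothing else within 30 m³ beats 9113.

9113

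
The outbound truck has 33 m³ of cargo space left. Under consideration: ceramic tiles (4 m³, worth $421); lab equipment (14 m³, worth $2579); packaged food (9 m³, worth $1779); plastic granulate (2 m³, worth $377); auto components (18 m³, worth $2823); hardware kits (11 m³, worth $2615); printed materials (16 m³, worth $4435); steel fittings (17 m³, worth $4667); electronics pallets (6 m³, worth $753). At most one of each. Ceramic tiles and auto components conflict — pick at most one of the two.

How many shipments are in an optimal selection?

2

The maximum revenue within 33 m³ is 9102.
For example printed materials + steel fittings achieves it, using 33 m³.
Every optimal selection uses 2 shipments.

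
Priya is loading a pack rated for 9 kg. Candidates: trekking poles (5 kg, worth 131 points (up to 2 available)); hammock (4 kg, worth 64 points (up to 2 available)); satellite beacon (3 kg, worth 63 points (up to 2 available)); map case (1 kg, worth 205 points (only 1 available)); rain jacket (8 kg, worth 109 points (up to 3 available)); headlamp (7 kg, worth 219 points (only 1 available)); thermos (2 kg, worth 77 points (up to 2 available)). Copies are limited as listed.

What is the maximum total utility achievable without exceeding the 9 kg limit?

Density check — map case 205.00, thermos 38.50, headlamp 31.29 are the best per kg.
A density-first pass picks satellite beacon + map case + 2×thermos — 422 at 8 kg.
Dropping satellite beacon and 2×thermos frees 7 kg; slotting in headlamp (7 kg) lifts the total to 424 at 8 kg.
The spare 1 kg is too small for any remaining item, and no exchange beats 424.

424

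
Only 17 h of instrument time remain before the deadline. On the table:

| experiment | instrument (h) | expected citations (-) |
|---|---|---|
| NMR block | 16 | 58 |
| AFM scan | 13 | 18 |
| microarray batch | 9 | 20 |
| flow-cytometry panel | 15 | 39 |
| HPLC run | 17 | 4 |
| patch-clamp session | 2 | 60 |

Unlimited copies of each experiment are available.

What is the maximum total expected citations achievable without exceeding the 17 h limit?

By expected citations per h: patch-clamp session 30.00, NMR block 3.62, flow-cytometry panel 2.60, microarray batch 2.22 lead.
8×patch-clamp session uses 16 of the 17 h and totals 480.
Nothing else within 17 h beats 480.

480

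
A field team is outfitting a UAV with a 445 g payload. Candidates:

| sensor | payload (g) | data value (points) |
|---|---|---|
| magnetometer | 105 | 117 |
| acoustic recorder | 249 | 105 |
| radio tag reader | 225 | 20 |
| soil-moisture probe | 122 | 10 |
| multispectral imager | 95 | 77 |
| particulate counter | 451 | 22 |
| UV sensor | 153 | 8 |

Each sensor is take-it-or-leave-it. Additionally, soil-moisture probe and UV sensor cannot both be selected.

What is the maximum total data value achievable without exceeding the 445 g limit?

Ranking by ratio (data value/g): magnetometer 1.11, multispectral imager 0.81, acoustic recorder 0.42.
Filling by ratio: magnetometer + radio tag reader + multispectral imager for 214, with 20 g left unused.
The 320 g tied up in radio tag reader and multispectral imager is better spent on acoustic recorder — total rises to 222 (354 g).
Runner-up magnetometer + radio tag reader + multispectral imager tops out at 214.

222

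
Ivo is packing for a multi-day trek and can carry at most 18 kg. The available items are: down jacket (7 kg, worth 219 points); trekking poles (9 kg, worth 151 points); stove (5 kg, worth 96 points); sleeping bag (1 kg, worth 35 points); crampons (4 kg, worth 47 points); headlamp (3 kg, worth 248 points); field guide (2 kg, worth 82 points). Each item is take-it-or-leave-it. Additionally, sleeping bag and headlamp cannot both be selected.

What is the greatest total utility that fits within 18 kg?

645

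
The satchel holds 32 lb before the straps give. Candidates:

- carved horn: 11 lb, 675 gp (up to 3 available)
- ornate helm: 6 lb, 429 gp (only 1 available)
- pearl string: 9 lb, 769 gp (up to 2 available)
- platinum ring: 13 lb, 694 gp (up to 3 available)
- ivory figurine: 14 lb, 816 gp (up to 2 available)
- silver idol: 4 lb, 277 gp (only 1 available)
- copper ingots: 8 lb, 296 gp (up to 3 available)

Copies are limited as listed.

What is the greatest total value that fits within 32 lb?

Filling by ratio: ornate helm + 2×pearl string + silver idol for 2244, with 4 lb left unused.
Replace ornate helm and silver idol with ivory figurine: the trade gains 110 net, giving 2354 at 32 lb.

2354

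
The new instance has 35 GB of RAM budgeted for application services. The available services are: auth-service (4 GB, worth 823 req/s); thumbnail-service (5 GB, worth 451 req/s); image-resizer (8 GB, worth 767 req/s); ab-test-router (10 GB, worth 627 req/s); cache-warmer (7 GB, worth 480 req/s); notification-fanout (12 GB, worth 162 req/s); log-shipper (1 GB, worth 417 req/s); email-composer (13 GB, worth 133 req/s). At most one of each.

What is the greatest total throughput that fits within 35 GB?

The ratio ordering already packs tightly: auth-service + thumbnail-service + image-resizer + ab-test-router + cache-warmer + log-shipper, 35 GB, 3565.

3565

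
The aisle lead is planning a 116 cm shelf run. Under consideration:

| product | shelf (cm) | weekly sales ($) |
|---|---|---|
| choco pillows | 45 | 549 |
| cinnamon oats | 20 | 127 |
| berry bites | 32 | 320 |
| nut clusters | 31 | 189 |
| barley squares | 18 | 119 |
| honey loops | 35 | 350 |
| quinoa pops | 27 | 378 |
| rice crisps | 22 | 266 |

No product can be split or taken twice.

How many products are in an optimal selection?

4

Best achievable weekly sales is 1320.
choco pillows + cinnamon oats + quinoa pops + rice crisps hits 1320 at 114 cm.
All optima have 4 products.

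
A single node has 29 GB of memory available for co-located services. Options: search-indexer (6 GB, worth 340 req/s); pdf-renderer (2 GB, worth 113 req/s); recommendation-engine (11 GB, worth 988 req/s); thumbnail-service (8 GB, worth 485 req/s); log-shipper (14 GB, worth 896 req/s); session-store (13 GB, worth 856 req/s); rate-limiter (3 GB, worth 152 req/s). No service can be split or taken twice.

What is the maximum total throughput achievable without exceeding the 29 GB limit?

By throughput per GB: recommendation-engine 89.82, session-store 65.85, log-shipper 64.00 lead.
Best packing: pdf-renderer + recommendation-engine + session-store + rate-limiter — 29 GB, 2109 total.

2109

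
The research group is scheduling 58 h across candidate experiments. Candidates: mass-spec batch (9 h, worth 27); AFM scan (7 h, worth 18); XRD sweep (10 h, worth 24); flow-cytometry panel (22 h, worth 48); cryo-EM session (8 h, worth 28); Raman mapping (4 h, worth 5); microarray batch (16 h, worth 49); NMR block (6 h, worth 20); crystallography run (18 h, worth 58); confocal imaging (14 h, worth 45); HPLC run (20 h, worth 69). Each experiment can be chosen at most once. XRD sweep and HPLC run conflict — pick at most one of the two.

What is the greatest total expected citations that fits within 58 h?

192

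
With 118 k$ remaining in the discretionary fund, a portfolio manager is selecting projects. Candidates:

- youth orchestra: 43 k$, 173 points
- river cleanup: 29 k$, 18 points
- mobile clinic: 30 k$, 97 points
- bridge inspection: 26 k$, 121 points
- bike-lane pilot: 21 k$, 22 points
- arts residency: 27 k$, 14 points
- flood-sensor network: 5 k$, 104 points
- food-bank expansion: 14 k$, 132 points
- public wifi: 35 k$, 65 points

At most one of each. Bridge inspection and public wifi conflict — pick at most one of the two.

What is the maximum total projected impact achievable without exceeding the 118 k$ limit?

Best packing: youth orchestra + mobile clinic + bridge inspection + flood-sensor network + food-bank expansion — 118 k$, 627 total.
The closest alternative, youth orchestra + bridge inspection + bike-lane pilot + flood-sensor network + food-bank expansion, reaches only 552.

627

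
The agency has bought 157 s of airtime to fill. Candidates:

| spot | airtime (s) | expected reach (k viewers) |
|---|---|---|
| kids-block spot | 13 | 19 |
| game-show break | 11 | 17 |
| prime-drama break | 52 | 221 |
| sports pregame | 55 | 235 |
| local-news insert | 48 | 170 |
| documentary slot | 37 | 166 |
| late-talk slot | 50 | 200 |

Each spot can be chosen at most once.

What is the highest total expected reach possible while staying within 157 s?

Ranking by ratio (expected reach/s): documentary slot 4.49, sports pregame 4.27, prime-drama break 4.25.
A density-first pass picks game-show break + prime-drama break + sports pregame + documentary slot — 639 at 155 s.
The 48 s tied up in game-show break and documentary slot is better spent on late-talk slot — total rises to 656 (157 s).
Runner-up kids-block spot + prime-drama break + sports pregame + documentary slot tops out at 641.

656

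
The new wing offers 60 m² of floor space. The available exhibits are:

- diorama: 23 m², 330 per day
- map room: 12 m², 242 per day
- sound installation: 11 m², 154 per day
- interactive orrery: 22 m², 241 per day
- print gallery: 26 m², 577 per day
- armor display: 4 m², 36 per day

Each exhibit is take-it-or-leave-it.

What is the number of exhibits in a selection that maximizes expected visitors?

Optimal total is 1061.
One optimal bundle: diorama + sound installation + print gallery (60 m²).
All optima have 3 exhibits.

3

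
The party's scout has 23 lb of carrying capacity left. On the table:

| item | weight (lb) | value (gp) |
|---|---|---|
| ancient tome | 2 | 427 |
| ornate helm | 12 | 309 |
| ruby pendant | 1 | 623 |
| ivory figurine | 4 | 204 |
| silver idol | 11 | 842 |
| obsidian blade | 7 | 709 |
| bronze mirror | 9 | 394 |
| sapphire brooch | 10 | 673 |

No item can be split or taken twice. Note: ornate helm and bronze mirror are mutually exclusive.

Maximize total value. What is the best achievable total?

2601

Taking ancient tome + ruby pendant + silver idol + obsidian blade: 21 lb used, 2601 in value.
Next best is ancient tome + ruby pendant + obsidian blade + sapphire brooch at 2432 (20 lb) — short by 169.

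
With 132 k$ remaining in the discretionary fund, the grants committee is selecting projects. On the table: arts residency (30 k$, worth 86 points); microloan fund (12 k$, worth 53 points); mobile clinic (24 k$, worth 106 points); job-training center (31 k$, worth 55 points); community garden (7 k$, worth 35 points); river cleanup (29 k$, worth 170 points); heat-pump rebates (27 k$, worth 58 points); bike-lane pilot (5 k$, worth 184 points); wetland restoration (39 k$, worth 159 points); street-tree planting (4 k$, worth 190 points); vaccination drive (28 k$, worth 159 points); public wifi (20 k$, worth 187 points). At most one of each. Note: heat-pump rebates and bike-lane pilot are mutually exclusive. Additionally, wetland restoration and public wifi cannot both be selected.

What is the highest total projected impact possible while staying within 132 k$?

1084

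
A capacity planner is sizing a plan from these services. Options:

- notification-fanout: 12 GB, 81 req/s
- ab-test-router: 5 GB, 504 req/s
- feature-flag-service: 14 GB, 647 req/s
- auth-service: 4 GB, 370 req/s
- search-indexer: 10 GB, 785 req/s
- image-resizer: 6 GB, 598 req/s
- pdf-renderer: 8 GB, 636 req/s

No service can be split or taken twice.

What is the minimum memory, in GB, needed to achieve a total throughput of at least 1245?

Minimise GB subject to total throughput ≥ 1245.
ab-test-router + search-indexer reaches 1289 using 15 GB.
Any bundle with less than 15 GB falls short of 1245.

15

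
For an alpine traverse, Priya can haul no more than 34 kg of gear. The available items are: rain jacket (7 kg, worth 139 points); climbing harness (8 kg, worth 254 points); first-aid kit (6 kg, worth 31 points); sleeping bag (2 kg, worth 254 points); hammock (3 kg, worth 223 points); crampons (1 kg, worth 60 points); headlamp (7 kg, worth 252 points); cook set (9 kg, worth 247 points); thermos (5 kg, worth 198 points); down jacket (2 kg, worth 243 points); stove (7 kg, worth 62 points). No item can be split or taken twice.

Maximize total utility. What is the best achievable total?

1563

By utility per kg: sleeping bag 127.00, down jacket 121.50, hammock 74.33, crampons 60.00 lead.
Greedy by ratio would take climbing harness + first-aid kit + sleeping bag + hammock + crampons + headlamp + thermos + down jacket: 34 kg used, total 1515.
The 7 kg tied up in first-aid kit and crampons is better spent on rain jacket — total rises to 1563 (34 kg).
Every other selection either busts 34 kg or fails to beat 1563.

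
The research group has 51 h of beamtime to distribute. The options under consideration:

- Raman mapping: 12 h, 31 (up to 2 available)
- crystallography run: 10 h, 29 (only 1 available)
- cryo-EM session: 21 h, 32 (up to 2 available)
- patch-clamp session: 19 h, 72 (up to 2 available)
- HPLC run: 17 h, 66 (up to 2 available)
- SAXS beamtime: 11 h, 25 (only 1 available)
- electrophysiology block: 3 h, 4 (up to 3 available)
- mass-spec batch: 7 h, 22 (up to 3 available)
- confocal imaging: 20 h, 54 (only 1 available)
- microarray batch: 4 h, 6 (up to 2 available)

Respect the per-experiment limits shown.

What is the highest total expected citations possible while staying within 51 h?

183

A density-first pass picks 2×HPLC run + electrophysiology block + 2×mass-spec batch — 180 at 51 h.
Replace electrophysiology block and mass-spec batch with crystallography run: the trade gains 3 net, giving 183 at 51 h.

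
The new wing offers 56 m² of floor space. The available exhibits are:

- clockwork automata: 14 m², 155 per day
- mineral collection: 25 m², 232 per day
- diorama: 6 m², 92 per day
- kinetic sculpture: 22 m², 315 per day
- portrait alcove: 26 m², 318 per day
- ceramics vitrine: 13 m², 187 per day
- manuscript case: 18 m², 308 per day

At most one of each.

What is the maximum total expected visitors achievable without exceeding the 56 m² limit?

Ranking by ratio (expected visitors/m²): manuscript case 17.11, diorama 15.33, ceramics vitrine 14.38.
Filling by ratio: clockwork automata + diorama + ceramics vitrine + manuscript case for 742, with 5 m² left unused.
Dropping clockwork automata and diorama frees 20 m²; slotting in kinetic sculpture (22 m²) lifts the total to 810 at 53 m².
The closest alternative, clockwork automata + kinetic sculpture + manuscript case, reaches only 778.

810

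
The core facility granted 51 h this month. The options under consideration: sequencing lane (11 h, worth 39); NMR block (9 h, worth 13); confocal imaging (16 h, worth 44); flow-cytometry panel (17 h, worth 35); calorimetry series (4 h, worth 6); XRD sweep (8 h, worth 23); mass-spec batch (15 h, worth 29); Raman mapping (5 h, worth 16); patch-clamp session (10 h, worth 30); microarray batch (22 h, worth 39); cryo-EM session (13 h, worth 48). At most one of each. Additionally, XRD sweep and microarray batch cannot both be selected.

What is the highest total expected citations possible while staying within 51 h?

Density check — cryo-EM session 3.69, sequencing lane 3.55, Raman mapping 3.20, patch-clamp session 3.00 are the best per h.
The ratio ordering already packs tightly: sequencing lane + calorimetry series + XRD sweep + Raman mapping + patch-clamp session + cryo-EM session, 51 h, 162.
Nothing else feasible within 51 h beats 162.

162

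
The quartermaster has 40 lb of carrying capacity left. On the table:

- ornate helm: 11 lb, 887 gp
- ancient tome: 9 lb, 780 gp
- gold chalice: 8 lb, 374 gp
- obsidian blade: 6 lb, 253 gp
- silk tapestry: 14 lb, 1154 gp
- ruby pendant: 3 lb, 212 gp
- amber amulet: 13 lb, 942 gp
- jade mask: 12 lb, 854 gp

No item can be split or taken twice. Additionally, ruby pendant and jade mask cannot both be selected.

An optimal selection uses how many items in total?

Optimal total is 3088.
For example ancient tome + silk tapestry + ruby pendant + amber amulet achieves it, using 39 lb.
Every optimal selection uses 4 items.

4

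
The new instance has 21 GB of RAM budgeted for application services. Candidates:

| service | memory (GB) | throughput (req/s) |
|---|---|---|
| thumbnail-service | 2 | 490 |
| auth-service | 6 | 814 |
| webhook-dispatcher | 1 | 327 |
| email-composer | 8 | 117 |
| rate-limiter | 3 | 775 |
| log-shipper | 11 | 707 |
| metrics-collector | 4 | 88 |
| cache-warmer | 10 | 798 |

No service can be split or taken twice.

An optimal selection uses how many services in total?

The maximum throughput within 21 GB is 2877.
For example thumbnail-service + auth-service + rate-limiter + cache-warmer achieves it, using 21 GB.
Any selection reaching 2877 contains exactly 4 services.

4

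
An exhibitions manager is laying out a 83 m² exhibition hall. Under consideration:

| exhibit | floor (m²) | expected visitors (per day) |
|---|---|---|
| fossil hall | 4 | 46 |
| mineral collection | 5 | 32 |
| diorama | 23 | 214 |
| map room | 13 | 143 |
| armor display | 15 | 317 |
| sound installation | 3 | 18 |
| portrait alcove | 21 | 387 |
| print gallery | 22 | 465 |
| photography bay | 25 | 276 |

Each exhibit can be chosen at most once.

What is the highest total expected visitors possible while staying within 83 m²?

Density check — print gallery 21.14, armor display 21.13, portrait alcove 18.43, fossil hall 11.50 are the best per m².
A density-first pass picks fossil hall + mineral collection + map room + armor display + sound installation + portrait alcove + print gallery — 1408 at 83 m².
A better packing is armor display + portrait alcove + print gallery + photography bay: 83 m², total 1445.

1445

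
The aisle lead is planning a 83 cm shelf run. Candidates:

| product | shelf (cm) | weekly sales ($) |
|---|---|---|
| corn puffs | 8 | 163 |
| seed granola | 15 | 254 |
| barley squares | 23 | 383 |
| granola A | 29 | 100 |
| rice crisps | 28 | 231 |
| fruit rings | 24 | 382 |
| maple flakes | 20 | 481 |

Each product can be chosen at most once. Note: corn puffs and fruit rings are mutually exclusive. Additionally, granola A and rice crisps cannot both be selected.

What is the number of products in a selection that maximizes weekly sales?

4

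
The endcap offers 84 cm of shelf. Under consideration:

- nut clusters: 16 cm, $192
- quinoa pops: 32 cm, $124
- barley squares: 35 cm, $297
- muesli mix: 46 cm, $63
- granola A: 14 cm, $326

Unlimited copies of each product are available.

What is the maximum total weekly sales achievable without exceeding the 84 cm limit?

1956

Taking 6×granola A: 84 cm used, 1956 in weekly sales.
Nothing else within 84 cm beats 1956.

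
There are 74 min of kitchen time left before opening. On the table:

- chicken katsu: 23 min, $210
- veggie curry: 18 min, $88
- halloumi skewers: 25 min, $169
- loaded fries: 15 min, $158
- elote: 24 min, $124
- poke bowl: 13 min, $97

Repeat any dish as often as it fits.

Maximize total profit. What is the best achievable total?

729

Density check — loaded fries 10.53, chicken katsu 9.13, poke bowl 7.46, halloumi skewers 6.76 are the best per min.
4×loaded fries + poke bowl uses 73 of the 74 min and totals 729.
The spare 1 min is too small for any remaining dish, and no exchange beats 729.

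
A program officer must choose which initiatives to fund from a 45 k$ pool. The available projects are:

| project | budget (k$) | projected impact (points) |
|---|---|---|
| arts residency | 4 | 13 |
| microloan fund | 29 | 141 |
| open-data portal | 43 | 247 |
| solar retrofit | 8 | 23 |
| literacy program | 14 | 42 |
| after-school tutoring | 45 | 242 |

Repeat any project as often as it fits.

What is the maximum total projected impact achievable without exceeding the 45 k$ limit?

247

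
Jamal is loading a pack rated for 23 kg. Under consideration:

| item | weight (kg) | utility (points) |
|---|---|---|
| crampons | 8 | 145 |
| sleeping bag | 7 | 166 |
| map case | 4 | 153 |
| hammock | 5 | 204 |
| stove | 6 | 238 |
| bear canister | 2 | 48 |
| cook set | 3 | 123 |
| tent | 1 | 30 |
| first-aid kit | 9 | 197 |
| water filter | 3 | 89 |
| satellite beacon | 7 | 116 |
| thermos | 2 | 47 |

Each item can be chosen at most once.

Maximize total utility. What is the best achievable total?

855

Ranking by ratio (utility/kg): cook set 41.00, hammock 40.80, stove 39.67, map case 38.25.
Greedy by ratio would take map case + hammock + stove + cook set + tent + water filter: 22 kg used, total 837.
Dropping tent frees 1 kg; slotting in bear canister (2 kg) lifts the total to 855 at 23 kg.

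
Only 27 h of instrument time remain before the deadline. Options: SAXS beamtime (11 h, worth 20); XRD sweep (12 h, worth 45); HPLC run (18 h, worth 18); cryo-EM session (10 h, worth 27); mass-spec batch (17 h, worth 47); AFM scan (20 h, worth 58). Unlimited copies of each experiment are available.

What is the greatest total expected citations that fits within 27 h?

90

Taking 2×XRD sweep: 24 h used, 90 in expected citations.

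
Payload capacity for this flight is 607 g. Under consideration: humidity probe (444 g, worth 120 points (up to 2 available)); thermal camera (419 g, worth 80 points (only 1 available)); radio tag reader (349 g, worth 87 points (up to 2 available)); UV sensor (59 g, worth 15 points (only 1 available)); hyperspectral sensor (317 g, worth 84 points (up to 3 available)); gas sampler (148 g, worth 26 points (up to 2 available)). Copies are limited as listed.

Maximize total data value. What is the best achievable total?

Filling by ratio: humidity probe + UV sensor for 135, with 104 g left unused.
The 59 g tied up in UV sensor is better spent on gas sampler — total rises to 146 (592 g).
That's the maximum — no swap from here does better than 146.

146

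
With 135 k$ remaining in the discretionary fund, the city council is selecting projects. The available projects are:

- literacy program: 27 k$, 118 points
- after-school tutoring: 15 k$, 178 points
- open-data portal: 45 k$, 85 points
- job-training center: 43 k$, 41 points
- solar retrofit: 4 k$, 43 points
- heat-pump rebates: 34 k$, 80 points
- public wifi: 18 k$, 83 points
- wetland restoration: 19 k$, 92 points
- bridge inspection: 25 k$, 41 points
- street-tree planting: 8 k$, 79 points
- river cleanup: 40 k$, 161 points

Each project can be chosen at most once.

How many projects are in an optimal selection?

7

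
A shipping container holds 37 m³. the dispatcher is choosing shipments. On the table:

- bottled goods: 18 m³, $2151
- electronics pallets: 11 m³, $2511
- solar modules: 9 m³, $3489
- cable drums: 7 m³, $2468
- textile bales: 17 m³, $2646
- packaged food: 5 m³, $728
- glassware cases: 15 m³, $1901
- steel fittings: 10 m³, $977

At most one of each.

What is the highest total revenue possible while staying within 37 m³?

9445

Taking the top-ratio shipments first gives electronics pallets + solar modules + cable drums + packaged food for 9196 (32 m³).
Dropping packaged food frees 5 m³; slotting in steel fittings (10 m³) lifts the total to 9445 at 37 m³.
Next best is electronics pallets + solar modules + cable drums + packaged food at 9196 (32 m³) — short by 249.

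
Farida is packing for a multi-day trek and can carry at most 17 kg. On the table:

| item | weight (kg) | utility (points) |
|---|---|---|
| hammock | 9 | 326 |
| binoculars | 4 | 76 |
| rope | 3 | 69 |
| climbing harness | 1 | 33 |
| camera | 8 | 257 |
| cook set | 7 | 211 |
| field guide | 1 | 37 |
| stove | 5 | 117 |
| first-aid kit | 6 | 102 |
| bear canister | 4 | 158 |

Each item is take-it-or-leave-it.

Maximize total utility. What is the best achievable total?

Greedy by ratio would take hammock + climbing harness + field guide + bear canister: 15 kg used, total 554.
Replace climbing harness with rope: the trade gains 36 net, giving 590 at 17 kg.
Next best is hammock + rope + climbing harness + bear canister at 586 (17 kg) — short by 4.

590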